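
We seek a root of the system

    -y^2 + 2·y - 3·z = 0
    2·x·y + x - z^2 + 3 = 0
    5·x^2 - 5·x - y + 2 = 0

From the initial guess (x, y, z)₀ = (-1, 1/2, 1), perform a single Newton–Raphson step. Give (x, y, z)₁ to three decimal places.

At (-1, 1/2, 1): F = (-2.250, 0.000, 11.500).
Jacobian J = [[0, -2·y + 2, -3], [2·y + 1, 2·x, -2·z], [10·x - 5, -1, 0]].
At the point, J = [[0.000, 1.000, -3.000], [2.000, -2.000, -2.000], [-15.000, -1.000, 0.000]] (det J = 126.000).
Solving J·Δ = −F gives Δ = (0.694, 1.083, -0.389).
Then the next iterate is (x, y, z)₁ = (-0.306, 1.583, 0.611).

(-0.306, 1.583, 0.611)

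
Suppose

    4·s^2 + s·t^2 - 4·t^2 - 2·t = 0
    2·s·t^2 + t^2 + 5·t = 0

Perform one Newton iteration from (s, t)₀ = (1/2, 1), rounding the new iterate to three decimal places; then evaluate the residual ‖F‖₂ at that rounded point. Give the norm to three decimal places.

At (1/2, 1): F = (-4.500, 7.000).
Jacobian J = [[8·s + t^2, 2·s·t - 8·t - 2], [2·t^2, 4·s·t + 2·t + 5]].
At the point, J = [[5.000, -9.000], [2.000, 9.000]] (det J = 63.000).
Solving J·Δ = −F gives Δ = (-0.357, -0.698).
Then the next iterate is (s, t)₁ = (0.143, 0.302).
Re-evaluating at (0.143, 0.302): F = (-0.87398, 1.62729), so ‖F‖₂ = 1.847.

1.847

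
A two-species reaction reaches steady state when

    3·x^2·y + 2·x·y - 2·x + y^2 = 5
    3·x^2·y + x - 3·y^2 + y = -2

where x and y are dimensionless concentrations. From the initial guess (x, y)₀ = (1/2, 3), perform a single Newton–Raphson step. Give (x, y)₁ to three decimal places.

At (1/2, 3): F = (8.250, -19.250).
Jacobian J = [[6·x·y + 2·y - 2, 3·x^2 + 2·x + 2·y], [6·x·y + 1, 3·x^2 - 6·y + 1]].
At the point, J = [[13.000, 7.750], [10.000, -16.250]] (det J = -288.750).
Solving J·Δ = −F gives Δ = (0.052, -1.152).
Then the next iterate is (x, y)₁ = (0.552, 1.848).

(0.552, 1.848)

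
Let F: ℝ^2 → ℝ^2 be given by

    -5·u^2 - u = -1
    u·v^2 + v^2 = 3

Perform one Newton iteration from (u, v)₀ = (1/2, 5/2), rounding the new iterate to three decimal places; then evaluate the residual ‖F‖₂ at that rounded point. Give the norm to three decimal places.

1.233

At (1/2, 5/2): F = (-0.750, 6.375).
Jacobian J = [[-10·u - 1, 0], [v^2, 2·u·v + 2·v]].
At the point, J = [[-6.000, 0.000], [6.250, 7.500]] (det J = -45.000).
Solving J·Δ = −F gives Δ = (-0.125, -0.746).
Then the next iterate is (u, v)₁ = (0.375, 1.754).
Re-evaluating at (0.375, 1.754): F = (-0.07812, 1.23021), so ‖F‖₂ = 1.233.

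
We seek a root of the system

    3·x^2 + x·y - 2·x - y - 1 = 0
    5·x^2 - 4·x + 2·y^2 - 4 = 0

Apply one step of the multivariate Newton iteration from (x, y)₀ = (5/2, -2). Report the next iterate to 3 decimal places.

At (5/2, -2): F = (9.750, 25.250).
Jacobian J = [[6·x + y - 2, x - 1], [10·x - 4, 4·y]].
At the point, J = [[11.000, 1.500], [21.000, -8.000]] (det J = -119.500).
Solving J·Δ = −F gives Δ = (-0.970, 0.611).
Then the next iterate is (x, y)₁ = (1.530, -1.389).

(1.530, -1.389)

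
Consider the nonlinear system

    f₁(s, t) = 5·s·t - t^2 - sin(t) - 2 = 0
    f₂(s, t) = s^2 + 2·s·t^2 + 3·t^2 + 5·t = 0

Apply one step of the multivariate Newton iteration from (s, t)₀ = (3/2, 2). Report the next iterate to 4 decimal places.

(1.1247, 0.8924)

At (3/2, 2): F = (8.090703, 36.2500).
Jacobian J = [[5·t, 5·s - 2·t - cos(t)], [2·s + 2·t^2, 4·s·t + 6·t + 5]].
At the point, J = [[10.0000, 3.916147], [11.0000, 29.0000]] (det J = 246.922385).
Solving J·Δ = −F gives Δ = (-0.3753, -1.1076).
Then the next iterate is (s, t)₁ = (1.1247, 0.8924).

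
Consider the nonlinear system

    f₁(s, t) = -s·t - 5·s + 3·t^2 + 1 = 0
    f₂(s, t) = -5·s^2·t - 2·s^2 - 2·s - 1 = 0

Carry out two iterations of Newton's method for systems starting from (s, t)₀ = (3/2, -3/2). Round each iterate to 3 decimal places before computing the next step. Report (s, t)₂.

(1.036, -1.030)

At (3/2, -3/2): F = (2.500, 8.375).
Jacobian J = [[-t - 5, -s + 6·t], [-10·s·t - 4·s - 2, -5·s^2]].
At the point, J = [[-3.500, -10.500], [14.500, -11.250]] (det J = 191.625).
Solving J·Δ = −F gives Δ = (-0.312, 0.342).
Then the next iterate is (s, t)₁ = (1.188, -1.158).
Round to (1.188, -1.158) and repeat: F = (0.45860, 1.97299), J = [[-3.842, -8.136], [7.00504, -7.05672]].
Δ = (-0.152, 0.128), so (s, t)₂ = (1.036, -1.030).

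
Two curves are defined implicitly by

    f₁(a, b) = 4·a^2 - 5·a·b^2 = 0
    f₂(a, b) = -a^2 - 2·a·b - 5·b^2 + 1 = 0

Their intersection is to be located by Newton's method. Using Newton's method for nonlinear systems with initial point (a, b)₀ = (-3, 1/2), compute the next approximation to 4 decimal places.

(-1.6683, 0.0916)

At (-3, 1/2): F = (39.7500, -6.2500).
Jacobian J = [[8·a - 5·b^2, -10·a·b], [-2·a - 2·b, -2·a - 10·b]].
At the point, J = [[-25.2500, 15.0000], [5.0000, 1.0000]] (det J = -100.2500).
Solving J·Δ = −F gives Δ = (1.3317, -0.4084).
Then the next iterate is (a, b)₁ = (-1.6683, 0.0916).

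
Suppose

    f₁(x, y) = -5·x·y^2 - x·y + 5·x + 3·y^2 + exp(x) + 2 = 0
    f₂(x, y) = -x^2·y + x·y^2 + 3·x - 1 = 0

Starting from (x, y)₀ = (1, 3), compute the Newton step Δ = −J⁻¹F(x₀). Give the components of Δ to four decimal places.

(0.3856, -2.0628)

At (1, 3): F = (-11.281718, 8.0000).
Jacobian J = [[-5·y^2 - y + exp(x) + 5, -10·x·y - x + 6·y], [-2·x·y + y^2 + 3, -x^2 + 2·x·y]].
At the point, J = [[-40.281718, -13.0000], [6.0000, 5.0000]] (det J = -123.408591).
Solving J·Δ = −F gives Δ = (0.3856, -2.0628).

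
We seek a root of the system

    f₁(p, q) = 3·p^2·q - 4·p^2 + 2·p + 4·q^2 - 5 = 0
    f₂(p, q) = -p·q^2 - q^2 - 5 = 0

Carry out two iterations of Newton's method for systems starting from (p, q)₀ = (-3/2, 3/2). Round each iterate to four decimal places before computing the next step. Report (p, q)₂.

At (-3/2, 3/2): F = (2.1250, -3.8750).
Jacobian J = [[6·p·q - 8·p + 2, 3·p^2 + 8·q], [-q^2, -2·p·q - 2·q]].
At the point, J = [[0.5000, 18.7500], [-2.2500, 1.5000]] (det J = 42.9375).
Solving J·Δ = −F gives Δ = (-1.7664, -0.0662).
Then the next iterate is (p, q)₁ = (-3.2664, 1.4338).
Round to (-3.2664, 1.4338) and repeat: F = (-0.093922, -0.340775), J = [[0.031014, 43.478507], [-2.055782, 6.499129]].
Δ = (-0.1586, 0.0023), so (p, q)₂ = (-3.4250, 1.4361).

(-3.4250, 1.4361)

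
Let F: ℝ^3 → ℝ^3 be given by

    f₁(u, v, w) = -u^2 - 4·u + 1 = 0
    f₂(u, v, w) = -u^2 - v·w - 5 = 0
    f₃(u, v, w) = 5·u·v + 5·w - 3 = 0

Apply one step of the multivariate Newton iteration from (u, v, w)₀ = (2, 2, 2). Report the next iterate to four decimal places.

(0.6250, 3.1000, -2.8500)

At (2, 2, 2): F = (-11.0000, -13.0000, 27.0000).
Jacobian J = [[-2·u - 4, 0, 0], [-2·u, -w, -v], [5·v, 5·u, 5]].
At the point, J = [[-8.0000, 0.0000, 0.0000], [-4.0000, -2.0000, -2.0000], [10.0000, 10.0000, 5.0000]] (det J = -80.0000).
Solving J·Δ = −F gives Δ = (-1.3750, 1.1000, -4.8500).
Then the next iterate is (u, v, w)₁ = (0.6250, 3.1000, -2.8500).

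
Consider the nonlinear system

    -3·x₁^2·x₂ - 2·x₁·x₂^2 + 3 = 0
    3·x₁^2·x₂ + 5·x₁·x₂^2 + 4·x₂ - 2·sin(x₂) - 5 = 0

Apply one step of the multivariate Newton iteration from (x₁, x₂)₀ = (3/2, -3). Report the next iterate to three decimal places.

(1.049, -2.306)

At (3/2, -3): F = (-3.750, 30.53224).
Jacobian J = [[-6·x₁·x₂ - 2·x₂^2, -3·x₁^2 - 4·x₁·x₂], [6·x₁·x₂ + 5·x₂^2, 3·x₁^2 + 10·x₁·x₂ - 2·cos(x₂) + 4]].
At the point, J = [[9.000, 11.250], [18.000, -32.27002]] (det J = -492.93014).
Solving J·Δ = −F gives Δ = (-0.451, 0.694).
Then the next iterate is (x₁, x₂)₁ = (1.049, -2.306).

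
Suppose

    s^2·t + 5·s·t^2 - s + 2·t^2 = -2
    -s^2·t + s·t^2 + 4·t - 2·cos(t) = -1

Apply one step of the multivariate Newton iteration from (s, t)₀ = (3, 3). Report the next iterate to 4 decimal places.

(2.6078, 1.6064)

At (3, 3): F = (179.0000, 14.979985).
Jacobian J = [[2·s·t + 5·t^2 - 1, s^2 + 10·s·t + 4·t], [-2·s·t + t^2, -s^2 + 2·s·t + 2·sin(t) + 4]].
At the point, J = [[62.0000, 111.0000], [-9.0000, 13.282240]] (det J = 1822.498881).
Solving J·Δ = −F gives Δ = (-0.3922, -1.3936).
Then the next iterate is (s, t)₁ = (2.6078, 1.6064).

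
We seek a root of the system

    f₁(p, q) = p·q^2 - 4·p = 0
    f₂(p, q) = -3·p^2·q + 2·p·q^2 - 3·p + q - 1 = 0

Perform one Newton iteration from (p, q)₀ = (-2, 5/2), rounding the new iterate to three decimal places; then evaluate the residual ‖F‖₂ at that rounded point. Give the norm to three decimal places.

12.366

At (-2, 5/2): F = (-4.500, -47.500).
Jacobian J = [[q^2 - 4, 2·p·q], [-6·p·q + 2·q^2 - 3, -3·p^2 + 4·p·q + 1]].
At the point, J = [[2.250, -10.000], [39.500, -31.000]] (det J = 325.250).
Solving J·Δ = −F gives Δ = (1.032, -0.218).
Then the next iterate is (p, q)₁ = (-0.968, 2.282).
Re-evaluating at (-0.968, 2.282): F = (-1.16888, -12.31063), so ‖F‖₂ = 12.366.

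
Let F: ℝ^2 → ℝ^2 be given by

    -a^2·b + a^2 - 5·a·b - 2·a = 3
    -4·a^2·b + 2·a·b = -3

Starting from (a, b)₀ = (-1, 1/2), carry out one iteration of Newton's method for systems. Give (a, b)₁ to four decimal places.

(-0.0769, 1.2692)

At (-1, 1/2): F = (2.0000, 0.0000).
Jacobian J = [[-2·a·b + 2·a - 5·b - 2, -a^2 - 5·a], [-8·a·b + 2·b, -4·a^2 + 2·a]].
At the point, J = [[-5.5000, 4.0000], [5.0000, -6.0000]] (det J = 13.0000).
Solving J·Δ = −F gives Δ = (0.9231, 0.7692).
Then the next iterate is (a, b)₁ = (-0.0769, 1.2692).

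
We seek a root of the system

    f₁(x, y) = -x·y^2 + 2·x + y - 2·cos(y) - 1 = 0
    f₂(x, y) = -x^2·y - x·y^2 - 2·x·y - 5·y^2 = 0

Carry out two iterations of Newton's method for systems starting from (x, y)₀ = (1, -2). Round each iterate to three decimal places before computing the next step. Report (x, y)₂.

(3.328, -1.118)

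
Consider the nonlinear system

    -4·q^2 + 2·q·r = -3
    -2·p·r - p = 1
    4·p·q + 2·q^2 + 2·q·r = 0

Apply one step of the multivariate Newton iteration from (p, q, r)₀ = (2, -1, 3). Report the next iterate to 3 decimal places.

At (2, -1, 3): F = (-7.000, -15.000, -12.000).
Jacobian J = [[0, -8·q + 2·r, 2·q], [-2·r - 1, 0, -2·p], [4·q, 4·p + 4·q + 2·r, 2·q]].
At the point, J = [[0.000, 14.000, -2.000], [-7.000, 0.000, -4.000], [-4.000, 10.000, -2.000]] (det J = 168.000).
Solving J·Δ = −F gives Δ = (-1.619, 0.369, -0.917).
Then the next iterate is (p, q, r)₁ = (0.381, -0.631, 2.083).

(0.381, -0.631, 2.083)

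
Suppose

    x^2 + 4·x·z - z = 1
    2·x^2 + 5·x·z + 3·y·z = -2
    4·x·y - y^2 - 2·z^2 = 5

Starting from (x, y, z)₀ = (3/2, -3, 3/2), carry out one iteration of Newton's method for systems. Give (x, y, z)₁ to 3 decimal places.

(0.502, -0.933, 1.547)

At (3/2, -3, 3/2): F = (8.750, 4.250, -36.500).
Jacobian J = [[2·x + 4·z, 0, 4·x - 1], [4·x + 5·z, 3·z, 5·x + 3·y], [4·y, 4·x - 2·y, -4·z]].
At the point, J = [[9.000, 0.000, 5.000], [13.500, 4.500, -1.500], [-12.000, 12.000, -6.000]] (det J = 999.000).
Solving J·Δ = −F gives Δ = (-0.998, 2.067, 0.047).
Then the next iterate is (x, y, z)₁ = (0.502, -0.933, 1.547).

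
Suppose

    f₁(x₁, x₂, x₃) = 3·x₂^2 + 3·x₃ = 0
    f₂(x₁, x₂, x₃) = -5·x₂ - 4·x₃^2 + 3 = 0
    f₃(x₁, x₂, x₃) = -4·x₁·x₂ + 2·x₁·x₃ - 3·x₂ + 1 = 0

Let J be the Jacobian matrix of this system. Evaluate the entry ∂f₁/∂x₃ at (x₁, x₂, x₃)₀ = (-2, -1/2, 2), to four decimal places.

3.0000

∂f₁/∂x₃ = 3.
At (-2, -1/2, 2) this is 3.0000.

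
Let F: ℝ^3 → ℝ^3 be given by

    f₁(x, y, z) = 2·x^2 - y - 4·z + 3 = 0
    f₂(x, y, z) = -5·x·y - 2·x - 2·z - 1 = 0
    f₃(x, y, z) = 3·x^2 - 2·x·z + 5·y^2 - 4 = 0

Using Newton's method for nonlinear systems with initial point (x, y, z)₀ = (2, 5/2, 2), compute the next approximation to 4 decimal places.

(0.7560, 1.3173, -0.0674)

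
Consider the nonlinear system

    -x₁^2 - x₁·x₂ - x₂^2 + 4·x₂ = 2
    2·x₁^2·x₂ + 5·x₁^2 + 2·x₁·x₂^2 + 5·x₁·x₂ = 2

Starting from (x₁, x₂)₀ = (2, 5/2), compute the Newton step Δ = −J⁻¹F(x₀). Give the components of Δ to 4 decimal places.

At (2, 5/2): F = (-7.2500, 88.0000).
Jacobian J = [[-2·x₁ - x₂, -x₁ - 2·x₂ + 4], [4·x₁·x₂ + 10·x₁ + 2·x₂^2 + 5·x₂, 2·x₁^2 + 4·x₁·x₂ + 5·x₁]].
At the point, J = [[-6.5000, -3.0000], [65.0000, 38.0000]] (det J = -52.0000).
Solving J·Δ = −F gives Δ = (-0.2212, -1.9375).

(-0.2212, -1.9375)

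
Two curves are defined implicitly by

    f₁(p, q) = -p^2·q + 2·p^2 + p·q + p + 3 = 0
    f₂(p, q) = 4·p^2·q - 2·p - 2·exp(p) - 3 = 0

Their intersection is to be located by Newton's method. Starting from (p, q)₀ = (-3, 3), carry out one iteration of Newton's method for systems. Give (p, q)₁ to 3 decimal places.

(-1.710, 2.575)

At (-3, 3): F = (-18.000, 110.90043).
Jacobian J = [[-2·p·q + 4·p + q + 1, -p^2 + p], [8·p·q - 2·exp(p) - 2, 4·p^2]].
At the point, J = [[10.000, -12.000], [-74.09957, 36.000]] (det J = -529.19489).
Solving J·Δ = −F gives Δ = (1.290, -0.425).
Then the next iterate is (p, q)₁ = (-1.710, 2.575).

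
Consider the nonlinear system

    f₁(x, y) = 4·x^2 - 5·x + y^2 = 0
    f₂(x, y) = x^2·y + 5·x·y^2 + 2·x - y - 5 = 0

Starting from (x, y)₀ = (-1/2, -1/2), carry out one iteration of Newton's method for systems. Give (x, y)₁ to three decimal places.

At (-1/2, -1/2): F = (3.750, -6.250).
Jacobian J = [[8·x - 5, 2·y], [2·x·y + 5·y^2 + 2, x^2 + 10·x·y - 1]].
At the point, J = [[-9.000, -1.000], [3.750, 1.750]] (det J = -12.000).
Solving J·Δ = −F gives Δ = (0.026, 3.516).
Then the next iterate is (x, y)₁ = (-0.474, 3.016).

(-0.474, 3.016)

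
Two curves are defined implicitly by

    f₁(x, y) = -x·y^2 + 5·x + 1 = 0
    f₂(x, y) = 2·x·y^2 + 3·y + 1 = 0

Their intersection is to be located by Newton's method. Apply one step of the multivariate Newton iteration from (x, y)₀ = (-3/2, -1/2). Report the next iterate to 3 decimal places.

(-0.179, -0.402)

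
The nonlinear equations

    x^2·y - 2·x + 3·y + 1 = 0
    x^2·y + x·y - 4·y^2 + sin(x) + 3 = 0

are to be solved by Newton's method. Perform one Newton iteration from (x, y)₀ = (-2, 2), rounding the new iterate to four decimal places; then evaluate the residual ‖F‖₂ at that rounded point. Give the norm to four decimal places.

6.0100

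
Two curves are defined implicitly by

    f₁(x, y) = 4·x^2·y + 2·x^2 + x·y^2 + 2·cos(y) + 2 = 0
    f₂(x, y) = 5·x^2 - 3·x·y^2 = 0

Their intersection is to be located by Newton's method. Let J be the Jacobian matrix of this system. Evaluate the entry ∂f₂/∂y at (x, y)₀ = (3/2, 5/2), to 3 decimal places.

-22.500

∂f₂/∂y = -6·x·y.
At (3/2, 5/2) this is -22.500.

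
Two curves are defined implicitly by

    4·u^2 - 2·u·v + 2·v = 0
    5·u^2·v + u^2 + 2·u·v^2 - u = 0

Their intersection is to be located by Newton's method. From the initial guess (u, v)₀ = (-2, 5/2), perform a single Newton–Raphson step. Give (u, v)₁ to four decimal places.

(-1.2706, -0.1137)

At (-2, 5/2): F = (31.0000, 31.0000).
Jacobian J = [[8·u - 2·v, -2·u + 2], [10·u·v + 2·u + 2·v^2 - 1, 5·u^2 + 4·u·v]].
At the point, J = [[-21.0000, 6.0000], [-42.5000, 0.0000]] (det J = 255.0000).
Solving J·Δ = −F gives Δ = (0.7294, -2.6137).
Then the next iterate is (u, v)₁ = (-1.2706, -0.1137).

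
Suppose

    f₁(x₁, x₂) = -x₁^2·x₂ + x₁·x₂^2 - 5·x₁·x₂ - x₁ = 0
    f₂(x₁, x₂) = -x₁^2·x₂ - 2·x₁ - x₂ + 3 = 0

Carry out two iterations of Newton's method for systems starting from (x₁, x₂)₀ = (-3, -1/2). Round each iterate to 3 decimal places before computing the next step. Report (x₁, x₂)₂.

(1.179, 0.066)

At (-3, -1/2): F = (-0.750, 14.000).
Jacobian J = [[-2·x₁·x₂ + x₂^2 - 5·x₂ - 1, -x₁^2 + 2·x₁·x₂ - 5·x₁], [-2·x₁·x₂ - 2, -x₁^2 - 1]].
At the point, J = [[-1.250, 9.000], [-5.000, -10.000]] (det J = 57.500).
Solving J·Δ = −F gives Δ = (2.061, 0.370).
Then the next iterate is (x₁, x₂)₁ = (-0.939, -0.130).
Round to (-0.939, -0.130) and repeat: F = (0.42740, 5.12262), J = [[-0.57724, 4.05742], [-2.24414, -1.88172]].
Δ = (2.118, 0.196), so (x₁, x₂)₂ = (1.179, 0.066).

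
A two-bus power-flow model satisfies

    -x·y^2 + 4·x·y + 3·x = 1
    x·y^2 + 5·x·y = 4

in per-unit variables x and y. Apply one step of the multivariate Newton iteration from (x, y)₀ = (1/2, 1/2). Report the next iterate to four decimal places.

(-0.2963, 2.1049)

At (1/2, 1/2): F = (1.3750, -2.6250).
Jacobian J = [[-y^2 + 4·y + 3, -2·x·y + 4·x], [y^2 + 5·y, 2·x·y + 5·x]].
At the point, J = [[4.7500, 1.5000], [2.7500, 3.0000]] (det J = 10.1250).
Solving J·Δ = −F gives Δ = (-0.7963, 1.6049).
Then the next iterate is (x, y)₁ = (-0.2963, 2.1049).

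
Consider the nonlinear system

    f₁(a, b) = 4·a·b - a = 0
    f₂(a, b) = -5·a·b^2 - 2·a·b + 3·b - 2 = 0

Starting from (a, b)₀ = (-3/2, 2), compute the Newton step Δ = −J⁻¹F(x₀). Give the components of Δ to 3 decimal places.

(1.278, -0.259)

At (-3/2, 2): F = (-10.500, 40.000).
Jacobian J = [[4·b - 1, 4·a], [-5·b^2 - 2·b, -10·a·b - 2·a + 3]].
At the point, J = [[7.000, -6.000], [-24.000, 36.000]] (det J = 108.000).
Solving J·Δ = −F gives Δ = (1.278, -0.259).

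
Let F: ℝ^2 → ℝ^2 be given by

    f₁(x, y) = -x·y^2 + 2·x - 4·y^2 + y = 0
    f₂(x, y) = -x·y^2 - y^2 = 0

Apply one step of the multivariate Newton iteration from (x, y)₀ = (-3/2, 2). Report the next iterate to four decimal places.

(-1.6000, 0.8000)

At (-3/2, 2): F = (-11.0000, 2.0000).
Jacobian J = [[-y^2 + 2, -2·x·y - 8·y + 1], [-y^2, -2·x·y - 2·y]].
At the point, J = [[-2.0000, -9.0000], [-4.0000, 2.0000]] (det J = -40.0000).
Solving J·Δ = −F gives Δ = (-0.1000, -1.2000).
Then the next iterate is (x, y)₁ = (-1.6000, 0.8000).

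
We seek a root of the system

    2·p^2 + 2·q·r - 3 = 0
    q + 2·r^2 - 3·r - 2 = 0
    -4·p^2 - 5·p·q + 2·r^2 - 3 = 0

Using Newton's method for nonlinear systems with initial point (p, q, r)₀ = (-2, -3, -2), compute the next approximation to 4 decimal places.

(-0.4414, -3.0831, -1.1894)

At (-2, -3, -2): F = (17.0000, 9.0000, -41.0000).
Jacobian J = [[4·p, 2·r, 2·q], [0, 1, 4·r - 3], [-8·p - 5·q, -5·p, 4·r]].
At the point, J = [[-8.0000, -4.0000, -6.0000], [0.0000, 1.0000, -11.0000], [31.0000, 10.0000, -8.0000]] (det J = 734.0000).
Solving J·Δ = −F gives Δ = (1.5586, -0.0831, 0.8106).
Then the next iterate is (p, q, r)₁ = (-0.4414, -3.0831, -1.1894).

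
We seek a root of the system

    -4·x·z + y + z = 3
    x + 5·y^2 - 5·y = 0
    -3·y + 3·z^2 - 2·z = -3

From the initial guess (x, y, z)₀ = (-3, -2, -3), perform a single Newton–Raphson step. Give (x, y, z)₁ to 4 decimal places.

At (-3, -2, -3): F = (-44.0000, 27.0000, 42.0000).
Jacobian J = [[-4·z, 1, -4·x + 1], [1, 10·y - 5, 0], [0, -3, 6·z - 2]].
At the point, J = [[12.0000, 1.0000, 13.0000], [1.0000, -25.0000, 0.0000], [0.0000, -3.0000, -20.0000]] (det J = 5981.0000).
Solving J·Δ = −F gives Δ = (1.4819, 1.1393, 1.9291).
Then the next iterate is (x, y, z)₁ = (-1.5181, -0.8607, -1.0709).

(-1.5181, -0.8607, -1.0709)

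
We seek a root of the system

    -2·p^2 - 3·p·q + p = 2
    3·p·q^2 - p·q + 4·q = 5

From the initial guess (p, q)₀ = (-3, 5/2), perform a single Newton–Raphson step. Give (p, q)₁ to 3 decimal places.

(-1.838, 1.846)

At (-3, 5/2): F = (-0.500, -43.750).
Jacobian J = [[-4·p - 3·q + 1, -3·p], [3·q^2 - q, 6·p·q - p + 4]].
At the point, J = [[5.500, 9.000], [16.250, -38.000]] (det J = -355.250).
Solving J·Δ = −F gives Δ = (1.162, -0.654).
Then the next iterate is (p, q)₁ = (-1.838, 1.846).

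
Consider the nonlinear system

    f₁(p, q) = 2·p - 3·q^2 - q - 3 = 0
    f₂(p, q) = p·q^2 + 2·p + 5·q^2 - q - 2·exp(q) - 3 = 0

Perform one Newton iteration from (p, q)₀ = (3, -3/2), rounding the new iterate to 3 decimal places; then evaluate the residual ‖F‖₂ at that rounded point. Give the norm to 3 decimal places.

5.327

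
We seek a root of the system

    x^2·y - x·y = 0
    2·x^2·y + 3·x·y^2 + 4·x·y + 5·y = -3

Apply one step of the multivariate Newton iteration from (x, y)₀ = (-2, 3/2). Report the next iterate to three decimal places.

(-0.935, 1.331)

At (-2, 3/2): F = (9.000, -3.000).
Jacobian J = [[2·x·y - y, x^2 - x], [4·x·y + 3·y^2 + 4·y, 2·x^2 + 6·x·y + 4·x + 5]].
At the point, J = [[-7.500, 6.000], [0.750, -13.000]] (det J = 93.000).
Solving J·Δ = −F gives Δ = (1.065, -0.169).
Then the next iterate is (x, y)₁ = (-0.935, 1.331).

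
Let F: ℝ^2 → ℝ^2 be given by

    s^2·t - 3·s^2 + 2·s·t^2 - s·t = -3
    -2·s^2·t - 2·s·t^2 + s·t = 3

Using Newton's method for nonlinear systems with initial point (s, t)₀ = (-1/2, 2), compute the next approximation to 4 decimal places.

(-0.2241, 2.5172)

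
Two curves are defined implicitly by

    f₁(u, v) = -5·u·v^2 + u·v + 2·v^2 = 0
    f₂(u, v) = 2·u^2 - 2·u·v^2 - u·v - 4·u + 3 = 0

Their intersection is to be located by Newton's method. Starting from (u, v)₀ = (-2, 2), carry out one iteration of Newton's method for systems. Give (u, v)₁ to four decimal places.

(-0.5436, 1.6134)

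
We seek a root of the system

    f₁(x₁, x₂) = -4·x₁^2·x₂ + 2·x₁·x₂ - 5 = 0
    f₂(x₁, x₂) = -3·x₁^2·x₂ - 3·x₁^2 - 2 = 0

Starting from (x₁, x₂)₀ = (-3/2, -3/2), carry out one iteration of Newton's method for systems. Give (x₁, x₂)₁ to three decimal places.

(-0.688, -1.838)

At (-3/2, -3/2): F = (13.000, 1.375).
Jacobian J = [[-8·x₁·x₂ + 2·x₂, -4·x₁^2 + 2·x₁], [-6·x₁·x₂ - 6·x₁, -3·x₁^2]].
At the point, J = [[-21.000, -12.000], [-4.500, -6.750]] (det J = 87.750).
Solving J·Δ = −F gives Δ = (0.812, -0.338).
Then the next iterate is (x₁, x₂)₁ = (-0.688, -1.838).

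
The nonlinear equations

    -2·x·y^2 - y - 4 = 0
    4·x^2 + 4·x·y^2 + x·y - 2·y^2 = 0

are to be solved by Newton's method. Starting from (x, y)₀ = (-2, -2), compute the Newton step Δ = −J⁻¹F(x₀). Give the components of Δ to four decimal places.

At (-2, -2): F = (14.0000, -20.0000).
Jacobian J = [[-2·y^2, -4·x·y - 1], [8·x + 4·y^2 + y, 8·x·y + x - 4·y]].
At the point, J = [[-8.0000, -17.0000], [-2.0000, 38.0000]] (det J = -338.0000).
Solving J·Δ = −F gives Δ = (0.5680, 0.5562).

(0.5680, 0.5562)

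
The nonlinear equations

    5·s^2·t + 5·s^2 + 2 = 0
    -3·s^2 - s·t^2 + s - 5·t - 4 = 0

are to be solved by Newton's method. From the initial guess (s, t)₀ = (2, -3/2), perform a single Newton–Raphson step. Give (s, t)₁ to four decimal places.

At (2, -3/2): F = (-8.0000, -11.0000).
Jacobian J = [[10·s·t + 10·s, 5·s^2], [-6·s - t^2 + 1, -2·s·t - 5]].
At the point, J = [[-10.0000, 20.0000], [-13.2500, 1.0000]] (det J = 255.0000).
Solving J·Δ = −F gives Δ = (-0.8314, -0.0157).
Then the next iterate is (s, t)₁ = (1.1686, -1.5157).

(1.1686, -1.5157)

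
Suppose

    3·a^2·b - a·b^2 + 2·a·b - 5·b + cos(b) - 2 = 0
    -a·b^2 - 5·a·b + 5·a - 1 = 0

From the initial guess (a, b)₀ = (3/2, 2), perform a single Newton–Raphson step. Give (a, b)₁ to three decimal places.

At (3/2, 2): F = (1.08385, -14.500).
Jacobian J = [[6·a·b - b^2 + 2·b, 3·a^2 - 2·a·b + 2·a - sin(b) - 5], [-b^2 - 5·b + 5, -2·a·b - 5·a]].
At the point, J = [[18.000, -2.15930], [-9.000, -13.500]] (det J = -262.43368).
Solving J·Δ = −F gives Δ = (-0.175, -0.957).
Then the next iterate is (a, b)₁ = (1.325, 1.043).

(1.325, 1.043)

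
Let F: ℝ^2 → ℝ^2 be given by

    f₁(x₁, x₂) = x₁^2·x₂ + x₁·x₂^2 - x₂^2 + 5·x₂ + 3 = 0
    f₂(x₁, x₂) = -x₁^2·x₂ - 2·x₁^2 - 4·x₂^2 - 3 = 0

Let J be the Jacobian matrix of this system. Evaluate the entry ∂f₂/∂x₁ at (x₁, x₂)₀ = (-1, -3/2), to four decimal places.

1.0000

∂f₂/∂x₁ = -2·x₁·x₂ - 4·x₁.
At (-1, -3/2) this is 1.0000.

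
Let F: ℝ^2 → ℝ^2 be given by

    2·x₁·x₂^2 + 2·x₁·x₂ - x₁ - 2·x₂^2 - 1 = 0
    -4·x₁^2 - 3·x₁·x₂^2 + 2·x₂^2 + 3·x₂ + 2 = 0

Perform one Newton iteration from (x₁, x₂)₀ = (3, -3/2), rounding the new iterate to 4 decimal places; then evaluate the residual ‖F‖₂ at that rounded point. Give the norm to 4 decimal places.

10.2187

At (3, -3/2): F = (-4.0000, -54.2500).
Jacobian J = [[2·x₂^2 + 2·x₂ - 1, 4·x₁·x₂ + 2·x₁ - 4·x₂], [-8·x₁ - 3·x₂^2, -6·x₁·x₂ + 4·x₂ + 3]].
At the point, J = [[0.5000, -6.0000], [-30.7500, 24.0000]] (det J = -172.5000).
Solving J·Δ = −F gives Δ = (-2.4435, -0.8703).
Then the next iterate is (x₁, x₂)₁ = (0.5565, -2.3703).
Re-evaluating at (0.5565, -2.3703): F = (-9.178096, -4.492814), so ‖F‖₂ = 10.2187.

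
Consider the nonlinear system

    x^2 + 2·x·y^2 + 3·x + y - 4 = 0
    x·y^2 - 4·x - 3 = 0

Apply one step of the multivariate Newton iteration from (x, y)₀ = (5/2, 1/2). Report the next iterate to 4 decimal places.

(0.1457, 1.9186)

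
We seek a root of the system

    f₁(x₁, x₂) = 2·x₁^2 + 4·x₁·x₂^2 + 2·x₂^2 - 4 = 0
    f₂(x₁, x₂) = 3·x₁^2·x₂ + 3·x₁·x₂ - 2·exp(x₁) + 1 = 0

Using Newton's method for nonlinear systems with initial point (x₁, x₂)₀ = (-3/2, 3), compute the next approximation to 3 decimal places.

(-1.246, 1.839)

At (-3/2, 3): F = (-35.500, 7.30374).
Jacobian J = [[4·x₁ + 4·x₂^2, 8·x₁·x₂ + 4·x₂], [6·x₁·x₂ + 3·x₂ - 2·exp(x₁), 3·x₁^2 + 3·x₁]].
At the point, J = [[30.000, -24.000], [-18.44626, 2.250]] (det J = -375.21025).
Solving J·Δ = −F gives Δ = (0.254, -1.161).
Then the next iterate is (x₁, x₂)₁ = (-1.246, 1.839).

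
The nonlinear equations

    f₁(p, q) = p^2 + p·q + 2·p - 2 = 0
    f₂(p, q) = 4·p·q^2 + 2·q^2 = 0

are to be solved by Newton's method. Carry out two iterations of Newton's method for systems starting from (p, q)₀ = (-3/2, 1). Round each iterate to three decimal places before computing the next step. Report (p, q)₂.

At (-3/2, 1): F = (-4.250, -4.000).
Jacobian J = [[2·p + q + 2, p], [4·q^2, 8·p·q + 4·q]].
At the point, J = [[0.000, -1.500], [4.000, -8.000]] (det J = 6.000).
Solving J·Δ = −F gives Δ = (-4.667, -2.833).
Then the next iterate is (p, q)₁ = (-6.167, -1.833).
Round to (-6.167, -1.833) and repeat: F = (35.002, -76.16196), J = [[-12.167, -6.167], [13.43956, 83.10089]].
Δ = (2.628, 0.492), so (p, q)₂ = (-3.539, -1.341).

(-3.539, -1.341)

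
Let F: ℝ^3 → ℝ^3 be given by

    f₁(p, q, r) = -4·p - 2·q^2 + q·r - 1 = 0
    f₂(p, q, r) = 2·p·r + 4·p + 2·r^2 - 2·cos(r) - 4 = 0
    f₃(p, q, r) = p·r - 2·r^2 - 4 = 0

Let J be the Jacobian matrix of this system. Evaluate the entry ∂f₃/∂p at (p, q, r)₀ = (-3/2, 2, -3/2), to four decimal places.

-1.5000

∂f₃/∂p = r.
At (-3/2, 2, -3/2) this is -1.5000.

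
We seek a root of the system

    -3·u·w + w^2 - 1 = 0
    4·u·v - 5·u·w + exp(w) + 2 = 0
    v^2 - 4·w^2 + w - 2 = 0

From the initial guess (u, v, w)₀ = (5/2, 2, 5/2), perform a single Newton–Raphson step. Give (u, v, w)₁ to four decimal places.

(1.1265, 1.0480, 1.2206)

At (5/2, 2, 5/2): F = (-13.5000, 2.932494, -20.5000).
Jacobian J = [[-3·w, 0, -3·u + 2·w], [4·v - 5·w, 4·u, -5·u + exp(w)], [0, 2·v, -8·w + 1]].
At the point, J = [[-7.5000, 0.0000, -2.5000], [-4.5000, 10.0000, -0.317506], [0.0000, 4.0000, -19.0000]] (det J = 1460.474819).
Solving J·Δ = −F gives Δ = (-1.3735, -0.9520, -1.2794).
Then the next iterate is (u, v, w)₁ = (1.1265, 1.0480, 1.2206).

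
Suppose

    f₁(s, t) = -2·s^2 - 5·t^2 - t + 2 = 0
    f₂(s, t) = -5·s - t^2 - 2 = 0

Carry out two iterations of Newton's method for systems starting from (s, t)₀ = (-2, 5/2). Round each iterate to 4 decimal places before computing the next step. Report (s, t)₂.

(-0.4354, 0.7692)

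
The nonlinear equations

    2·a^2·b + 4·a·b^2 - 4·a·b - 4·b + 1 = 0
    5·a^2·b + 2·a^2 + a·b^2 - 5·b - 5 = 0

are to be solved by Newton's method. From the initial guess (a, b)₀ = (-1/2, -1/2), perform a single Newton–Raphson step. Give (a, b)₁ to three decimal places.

At (-1/2, -1/2): F = (1.250, -2.750).
Jacobian J = [[4·a·b + 4·b^2 - 4·b, 2·a^2 + 8·a·b - 4·a - 4], [10·a·b + 4·a + b^2, 5·a^2 + 2·a·b - 5]].
At the point, J = [[4.000, 0.500], [0.750, -3.250]] (det J = -13.375).
Solving J·Δ = −F gives Δ = (-0.201, -0.893).
Then the next iterate is (a, b)₁ = (-0.701, -1.393).

(-0.701, -1.393)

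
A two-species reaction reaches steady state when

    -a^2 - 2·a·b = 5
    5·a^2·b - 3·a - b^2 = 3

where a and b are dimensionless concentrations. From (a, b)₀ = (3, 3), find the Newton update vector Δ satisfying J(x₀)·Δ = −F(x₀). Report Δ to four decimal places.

At (3, 3): F = (-32.0000, 114.0000).
Jacobian J = [[-2·a - 2·b, -2·a], [10·a·b - 3, 5·a^2 - 2·b]].
At the point, J = [[-12.0000, -6.0000], [87.0000, 39.0000]] (det J = 54.0000).
Solving J·Δ = −F gives Δ = (10.4444, -26.2222).

(10.4444, -26.2222)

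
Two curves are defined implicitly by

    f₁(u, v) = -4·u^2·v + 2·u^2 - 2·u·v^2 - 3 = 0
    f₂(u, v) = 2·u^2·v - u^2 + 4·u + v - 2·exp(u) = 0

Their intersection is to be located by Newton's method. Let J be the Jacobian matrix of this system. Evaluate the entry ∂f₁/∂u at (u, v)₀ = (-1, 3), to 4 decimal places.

2.0000

∂f₁/∂u = -8·u·v + 4·u - 2·v^2.
At (-1, 3) this is 2.0000.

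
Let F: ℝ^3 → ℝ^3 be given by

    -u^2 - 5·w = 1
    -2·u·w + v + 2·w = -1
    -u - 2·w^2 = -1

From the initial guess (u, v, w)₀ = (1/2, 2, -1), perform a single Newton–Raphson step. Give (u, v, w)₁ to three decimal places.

(1.333, -2.250, -0.417)

At (1/2, 2, -1): F = (3.750, 2.000, -1.500).
Jacobian J = [[-2·u, 0, -5], [-2·w, 1, -2·u + 2], [-1, 0, -4·w]].
At the point, J = [[-1.000, 0.000, -5.000], [2.000, 1.000, 1.000], [-1.000, 0.000, 4.000]] (det J = -9.000).
Solving J·Δ = −F gives Δ = (0.833, -4.250, 0.583).
Then the next iterate is (u, v, w)₁ = (1.333, -2.250, -0.417).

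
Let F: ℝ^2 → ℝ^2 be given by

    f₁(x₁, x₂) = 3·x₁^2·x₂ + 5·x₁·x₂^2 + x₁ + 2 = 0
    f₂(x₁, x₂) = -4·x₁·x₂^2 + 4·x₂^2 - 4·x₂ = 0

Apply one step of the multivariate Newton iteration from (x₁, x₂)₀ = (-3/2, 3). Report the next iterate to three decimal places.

(-0.332, 2.358)

At (-3/2, 3): F = (-46.750, 78.000).
Jacobian J = [[6·x₁·x₂ + 5·x₂^2 + 1, 3·x₁^2 + 10·x₁·x₂], [-4·x₂^2, -8·x₁·x₂ + 8·x₂ - 4]].
At the point, J = [[19.000, -38.250], [-36.000, 56.000]] (det J = -313.000).
Solving J·Δ = −F gives Δ = (1.168, -0.642).
Then the next iterate is (x₁, x₂)₁ = (-0.332, 2.358).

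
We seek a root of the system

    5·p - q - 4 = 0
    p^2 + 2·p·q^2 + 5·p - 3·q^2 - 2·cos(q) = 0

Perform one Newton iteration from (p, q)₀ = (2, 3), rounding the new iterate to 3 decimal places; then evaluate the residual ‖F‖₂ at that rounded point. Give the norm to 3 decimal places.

6.539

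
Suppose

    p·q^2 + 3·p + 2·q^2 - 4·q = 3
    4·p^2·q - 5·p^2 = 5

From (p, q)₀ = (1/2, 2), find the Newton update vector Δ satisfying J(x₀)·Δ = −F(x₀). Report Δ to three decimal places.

(2.364, -2.841)

At (1/2, 2): F = (0.500, -4.250).
Jacobian J = [[q^2 + 3, 2·p·q + 4·q - 4], [8·p·q - 10·p, 4·p^2]].
At the point, J = [[7.000, 6.000], [3.000, 1.000]] (det J = -11.000).
Solving J·Δ = −F gives Δ = (2.364, -2.841).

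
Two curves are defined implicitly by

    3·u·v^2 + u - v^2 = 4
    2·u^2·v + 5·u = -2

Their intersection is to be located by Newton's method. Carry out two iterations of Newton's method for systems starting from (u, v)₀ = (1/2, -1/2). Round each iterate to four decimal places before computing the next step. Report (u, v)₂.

(0.3228, -16.0568)

At (1/2, -1/2): F = (-3.3750, 4.2500).
Jacobian J = [[3·v^2 + 1, 6·u·v - 2·v], [4·u·v + 5, 2·u^2]].
At the point, J = [[1.7500, -0.5000], [4.0000, 0.5000]] (det J = 2.8750).
Solving J·Δ = −F gives Δ = (-0.1522, -7.2826).
Then the next iterate is (u, v)₁ = (0.3478, -7.7826).
Round to (0.3478, -7.7826) and repeat: F = (-1.023511, 1.856158), J = [[182.706588, -0.675530], [-5.827153, 0.241930]].
Δ = (-0.0250, -8.2742), so (u, v)₂ = (0.3228, -16.0568).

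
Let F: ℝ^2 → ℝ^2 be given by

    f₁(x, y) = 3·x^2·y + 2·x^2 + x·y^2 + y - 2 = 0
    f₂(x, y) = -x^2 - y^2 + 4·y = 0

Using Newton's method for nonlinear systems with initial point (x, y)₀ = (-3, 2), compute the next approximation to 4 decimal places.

(-2.1667, 0.5417)

At (-3, 2): F = (60.0000, -5.0000).
Jacobian J = [[6·x·y + 4·x + y^2, 3·x^2 + 2·x·y + 1], [-2·x, -2·y + 4]].
At the point, J = [[-44.0000, 16.0000], [6.0000, 0.0000]] (det J = -96.0000).
Solving J·Δ = −F gives Δ = (0.8333, -1.4583).
Then the next iterate is (x, y)₁ = (-2.1667, 0.5417).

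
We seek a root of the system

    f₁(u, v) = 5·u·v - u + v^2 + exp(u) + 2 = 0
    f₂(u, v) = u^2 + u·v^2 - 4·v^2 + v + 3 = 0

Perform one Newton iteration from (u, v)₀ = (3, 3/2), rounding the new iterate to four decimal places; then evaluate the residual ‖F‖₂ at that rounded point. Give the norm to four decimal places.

16.2203

At (3, 3/2): F = (43.835537, 11.2500).
Jacobian J = [[5·v + exp(u) - 1, 5·u + 2·v], [2·u + v^2, 2·u·v - 8·v + 1]].
At the point, J = [[26.585537, 18.0000], [8.2500, -2.0000]] (det J = -201.671074).
Solving J·Δ = −F gives Δ = (-1.4388, -0.3102).
Then the next iterate is (u, v)₁ = (1.5612, 1.1898).
Re-evaluating at (1.5612, 1.1898): F = (15.906538, 3.174722), so ‖F‖₂ = 16.2203.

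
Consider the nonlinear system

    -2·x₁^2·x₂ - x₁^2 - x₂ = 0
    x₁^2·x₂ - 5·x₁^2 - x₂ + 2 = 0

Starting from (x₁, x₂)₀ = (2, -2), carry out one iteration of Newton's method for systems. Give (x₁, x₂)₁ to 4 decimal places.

(1.1944, -1.5185)

At (2, -2): F = (14.0000, -24.0000).
Jacobian J = [[-4·x₁·x₂ - 2·x₁, -2·x₁^2 - 1], [2·x₁·x₂ - 10·x₁, x₁^2 - 1]].
At the point, J = [[12.0000, -9.0000], [-28.0000, 3.0000]] (det J = -216.0000).
Solving J·Δ = −F gives Δ = (-0.8056, 0.4815).
Then the next iterate is (x₁, x₂)₁ = (1.1944, -1.5185).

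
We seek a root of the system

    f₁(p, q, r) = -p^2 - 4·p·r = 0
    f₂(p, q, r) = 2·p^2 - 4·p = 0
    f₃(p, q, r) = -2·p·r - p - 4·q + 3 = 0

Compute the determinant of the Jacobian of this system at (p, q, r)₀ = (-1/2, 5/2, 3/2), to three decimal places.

48.000

J = [[-2·p - 4·r, 0, -4·p], [4·p - 4, 0, 0], [-2·r - 1, -4, -2·p]].
At the point, J = [[-5.000, 0.000, 2.000], [-6.000, 0.000, 0.000], [-4.000, -4.000, 1.000]].
det J = 48.000.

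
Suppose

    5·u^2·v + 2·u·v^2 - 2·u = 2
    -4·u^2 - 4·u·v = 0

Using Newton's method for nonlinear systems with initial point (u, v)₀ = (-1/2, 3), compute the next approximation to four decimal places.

(-0.1875, 1.7500)

At (-1/2, 3): F = (-6.2500, 5.0000).
Jacobian J = [[10·u·v + 2·v^2 - 2, 5·u^2 + 4·u·v], [-8·u - 4·v, -4·u]].
At the point, J = [[1.0000, -4.7500], [-8.0000, 2.0000]] (det J = -36.0000).
Solving J·Δ = −F gives Δ = (0.3125, -1.2500).
Then the next iterate is (u, v)₁ = (-0.1875, 1.7500).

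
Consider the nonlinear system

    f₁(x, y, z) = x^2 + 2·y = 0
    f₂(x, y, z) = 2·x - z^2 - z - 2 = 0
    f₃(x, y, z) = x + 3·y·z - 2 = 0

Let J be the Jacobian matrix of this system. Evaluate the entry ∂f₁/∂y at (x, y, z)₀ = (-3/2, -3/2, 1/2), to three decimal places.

∂f₁/∂y = 2.
At (-3/2, -3/2, 1/2) this is 2.000.

2.000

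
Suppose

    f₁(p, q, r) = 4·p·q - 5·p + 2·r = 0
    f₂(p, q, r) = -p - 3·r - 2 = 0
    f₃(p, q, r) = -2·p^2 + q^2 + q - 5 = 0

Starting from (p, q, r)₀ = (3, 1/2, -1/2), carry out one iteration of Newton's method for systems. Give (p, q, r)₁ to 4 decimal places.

(1.2268, 0.9860, -1.0756)

At (3, 1/2, -1/2): F = (-10.0000, -3.5000, -22.2500).
Jacobian J = [[4·q - 5, 4·p, 2], [-1, 0, -3], [-4·p, 2·q + 1, 0]].
At the point, J = [[-3.0000, 12.0000, 2.0000], [-1.0000, 0.0000, -3.0000], [-12.0000, 2.0000, 0.0000]] (det J = 410.0000).
Solving J·Δ = −F gives Δ = (-1.7732, 0.4860, -0.5756).
Then the next iterate is (p, q, r)₁ = (1.2268, 0.9860, -1.0756).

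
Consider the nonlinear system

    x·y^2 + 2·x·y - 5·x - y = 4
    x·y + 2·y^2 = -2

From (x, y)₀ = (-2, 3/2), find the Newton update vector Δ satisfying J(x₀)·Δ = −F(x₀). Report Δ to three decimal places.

(-0.829, -0.564)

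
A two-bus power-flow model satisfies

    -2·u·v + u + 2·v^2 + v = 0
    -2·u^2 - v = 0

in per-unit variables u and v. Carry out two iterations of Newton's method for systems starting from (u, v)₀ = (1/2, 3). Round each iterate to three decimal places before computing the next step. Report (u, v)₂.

(0.322, 0.591)

At (1/2, 3): F = (18.500, -3.500).
Jacobian J = [[-2·v + 1, -2·u + 4·v + 1], [-4·u, -1]].
At the point, J = [[-5.000, 12.000], [-2.000, -1.000]] (det J = 29.000).
Solving J·Δ = −F gives Δ = (-0.810, -1.879).
Then the next iterate is (u, v)₁ = (-0.310, 1.121).
Round to (-0.310, 1.121) and repeat: F = (4.01930, -1.31320), J = [[-1.242, 6.104], [1.240, -1.000]].
Δ = (0.632, -0.530), so (u, v)₂ = (0.322, 0.591).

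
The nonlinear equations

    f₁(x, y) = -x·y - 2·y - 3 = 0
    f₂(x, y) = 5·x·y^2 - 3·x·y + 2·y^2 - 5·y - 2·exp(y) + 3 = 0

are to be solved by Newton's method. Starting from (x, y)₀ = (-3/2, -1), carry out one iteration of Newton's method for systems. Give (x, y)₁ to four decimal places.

(0.3729, -2.2543)

At (-3/2, -1): F = (-2.5000, -2.735759).
Jacobian J = [[-y, -x - 2], [5·y^2 - 3·y, 10·x·y - 3·x + 4·y - 2·exp(y) - 5]].
At the point, J = [[1.0000, -0.5000], [8.0000, 9.764241]] (det J = 13.764241).
Solving J·Δ = −F gives Δ = (1.8729, -1.2543).
Then the next iterate is (x, y)₁ = (0.3729, -2.2543).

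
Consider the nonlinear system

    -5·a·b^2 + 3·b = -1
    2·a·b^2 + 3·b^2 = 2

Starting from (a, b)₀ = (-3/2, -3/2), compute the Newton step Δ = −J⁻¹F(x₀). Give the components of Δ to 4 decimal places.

(0.4444, 0.4295)

At (-3/2, -3/2): F = (13.3750, -2.0000).
Jacobian J = [[-5·b^2, -10·a·b + 3], [2·b^2, 4·a·b + 6·b]].
At the point, J = [[-11.2500, -19.5000], [4.5000, 0.0000]] (det J = 87.7500).
Solving J·Δ = −F gives Δ = (0.4444, 0.4295).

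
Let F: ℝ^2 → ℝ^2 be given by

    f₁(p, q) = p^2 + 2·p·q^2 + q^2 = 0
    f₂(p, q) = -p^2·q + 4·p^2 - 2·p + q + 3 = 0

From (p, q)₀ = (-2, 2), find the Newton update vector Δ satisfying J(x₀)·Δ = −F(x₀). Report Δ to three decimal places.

At (-2, 2): F = (-8.000, 17.000).
Jacobian J = [[2·p + 2·q^2, 4·p·q + 2·q], [-2·p·q + 8·p - 2, -p^2 + 1]].
At the point, J = [[4.000, -12.000], [-10.000, -3.000]] (det J = -132.000).
Solving J·Δ = −F gives Δ = (1.727, -0.091).

(1.727, -0.091)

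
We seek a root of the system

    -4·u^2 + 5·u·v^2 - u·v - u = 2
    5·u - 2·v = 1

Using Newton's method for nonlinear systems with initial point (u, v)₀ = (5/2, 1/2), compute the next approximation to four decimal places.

(-2.7368, -7.3421)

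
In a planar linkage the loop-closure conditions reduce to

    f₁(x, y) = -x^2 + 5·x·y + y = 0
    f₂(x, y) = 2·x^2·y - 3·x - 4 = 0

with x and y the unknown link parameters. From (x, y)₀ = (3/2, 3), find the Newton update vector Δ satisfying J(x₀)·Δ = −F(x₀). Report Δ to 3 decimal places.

(0.845, -3.929)

At (3/2, 3): F = (23.250, 5.000).
Jacobian J = [[-2·x + 5·y, 5·x + 1], [4·x·y - 3, 2·x^2]].
At the point, J = [[12.000, 8.500], [15.000, 4.500]] (det J = -73.500).
Solving J·Δ = −F gives Δ = (0.845, -3.929).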